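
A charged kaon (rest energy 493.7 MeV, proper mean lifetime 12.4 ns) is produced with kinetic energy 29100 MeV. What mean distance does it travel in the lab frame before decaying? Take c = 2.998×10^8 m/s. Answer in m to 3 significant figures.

γ = 1 + K/(m₀c²) = 1 + 29100/493.7 = 59.943
β = √(1 − 1/γ²) = 0.99986
Dilated lifetime: γτ₀ = 59.943 × 12.4 ns = 743.29 ns
d = βc·γτ₀ = 0.99986 × (2.998×10^8 m/s) × 7.4329×10^-7 s = 223 m

d ≈ 223 m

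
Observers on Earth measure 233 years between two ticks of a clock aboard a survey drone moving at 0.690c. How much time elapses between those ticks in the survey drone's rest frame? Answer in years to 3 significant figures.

γ = 1/√(1 − 0.690²) = 1.3816
Proper time: τ₀ = Δt/γ = 233/1.3816 = 169 years

τ₀ ≈ 169 years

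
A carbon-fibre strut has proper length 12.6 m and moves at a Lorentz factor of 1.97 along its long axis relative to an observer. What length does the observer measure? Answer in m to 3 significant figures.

γ = 1.97 (given)
Length contraction: L = L₀/γ = 12.6/1.97 = 6.40 m

L ≈ 6.40 m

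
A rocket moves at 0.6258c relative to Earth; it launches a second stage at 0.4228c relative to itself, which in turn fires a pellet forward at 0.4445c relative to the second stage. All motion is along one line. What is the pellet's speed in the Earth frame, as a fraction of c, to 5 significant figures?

u ≈ 0.93067c

Compose boost 2: (0.4228 + 0.6258)/(1 + 0.4228×0.6258) = 1.0486/1.264588 = 0.8292027
Compose boost 3: (0.4445 + 0.8292027)/(1 + 0.4445×0.8292027) = 1.273703/1.368581 = 0.93067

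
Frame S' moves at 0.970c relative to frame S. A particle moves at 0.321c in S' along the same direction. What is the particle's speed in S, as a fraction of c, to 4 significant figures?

u ≈ 0.9845c

Relativistic velocity addition: u = (u' + v)/(1 + u'v/c²)
= (0.321 + 0.970)/(1 + 0.321×0.970) = 1.291/1.31137 = 0.9845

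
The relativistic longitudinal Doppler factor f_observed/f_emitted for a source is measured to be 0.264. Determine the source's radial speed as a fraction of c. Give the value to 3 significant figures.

f_obs/f_src = √((1−β)/(1+β)) = 0.264  ⇒  (1−β)/(1+β) = 0.069696
β = |1 − D²|/(1 + D²) = |1 − 0.069696|/(1 + 0.069696) = 0.870

β ≈ 0.870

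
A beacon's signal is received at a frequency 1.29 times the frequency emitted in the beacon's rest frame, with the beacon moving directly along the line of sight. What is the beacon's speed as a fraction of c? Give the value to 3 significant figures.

f_obs/f_src = √((1+β)/(1−β)) = 1.29  ⇒  (1+β)/(1−β) = 1.6641
β = |1 − D²|/(1 + D²) = |1 − 1.6641|/(1 + 1.6641) = 0.249

β ≈ 0.249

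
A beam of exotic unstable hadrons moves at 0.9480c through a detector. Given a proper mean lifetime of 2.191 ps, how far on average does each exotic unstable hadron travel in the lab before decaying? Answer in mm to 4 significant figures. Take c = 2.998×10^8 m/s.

γ = 1/√(1 − 0.9480²) = 3.14198
Dilated lifetime: Δt = γτ₀ = 3.14198 × 2.191 ps = 6.88409 ps
d = vΔt = 0.9480c × 6.88409 ps = 2.84210×10^8 m/s × 6.88409×10^-12 s = 1.957 mm

d ≈ 1.957 mm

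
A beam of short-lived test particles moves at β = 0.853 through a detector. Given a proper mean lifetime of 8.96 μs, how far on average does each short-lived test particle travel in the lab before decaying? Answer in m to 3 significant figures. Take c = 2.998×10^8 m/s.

d ≈ 4390 m

γ = 1/√(1 − 0.853²) = 1.9160
Dilated lifetime: Δt = γτ₀ = 1.9160 × 8.96 μs = 17.168 μs
d = vΔt = 0.853c × 17.168 μs = 2.5573×10^8 m/s × 1.7168×10^-5 s = 4390 m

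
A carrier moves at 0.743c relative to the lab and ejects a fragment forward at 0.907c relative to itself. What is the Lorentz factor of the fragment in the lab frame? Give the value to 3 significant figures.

γ ≈ 5.94

u_lab = (0.907 + 0.743)/(1 + 0.907×0.743) = 1.650/1.67390 = 0.985721
γ = 1/√(1 − 0.985721²) = 5.94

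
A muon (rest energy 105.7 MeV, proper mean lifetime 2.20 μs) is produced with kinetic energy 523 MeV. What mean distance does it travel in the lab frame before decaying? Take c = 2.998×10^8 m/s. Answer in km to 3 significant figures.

d ≈ 3.87 km

γ = 1 + K/(m₀c²) = 1 + 523/105.7 = 5.9480
β = √(1 − 1/γ²) = 0.98577
Dilated lifetime: γτ₀ = 5.9480 × 2.20 μs = 13.086 μs
d = βc·γτ₀ = 0.98577 × (2.998×10^8 m/s) × 1.3086×10^-5 s = 3.87 km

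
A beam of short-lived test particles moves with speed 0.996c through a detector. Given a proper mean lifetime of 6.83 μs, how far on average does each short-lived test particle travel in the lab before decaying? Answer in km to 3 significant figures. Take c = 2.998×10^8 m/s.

γ = 1/√(1 − 0.996²) = 11.192
Dilated lifetime: Δt = γτ₀ = 11.192 × 6.83 μs = 76.438 μs
d = vΔt = 0.996c × 76.438 μs = 2.9860×10^8 m/s × 7.6438×10^-5 s = 22.8 km

d ≈ 22.8 km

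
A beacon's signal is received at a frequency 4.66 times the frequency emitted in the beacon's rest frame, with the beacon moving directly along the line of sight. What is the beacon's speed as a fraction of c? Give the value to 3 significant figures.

β ≈ 0.912

f_obs/f_src = √((1+β)/(1−β)) = 4.66  ⇒  (1+β)/(1−β) = 21.716
β = |1 − D²|/(1 + D²) = |1 − 21.716|/(1 + 21.716) = 0.912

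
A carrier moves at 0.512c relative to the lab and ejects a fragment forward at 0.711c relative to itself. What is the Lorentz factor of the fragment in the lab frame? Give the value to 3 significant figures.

u_lab = (0.711 + 0.512)/(1 + 0.711×0.512) = 1.223/1.36403 = 0.896607
γ = 1/√(1 − 0.896607²) = 2.26

γ ≈ 2.26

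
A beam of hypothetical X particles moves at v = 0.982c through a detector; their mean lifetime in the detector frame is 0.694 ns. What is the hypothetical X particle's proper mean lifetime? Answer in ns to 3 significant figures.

τ₀ ≈ 0.131 ns

γ = 1/√(1 − 0.982²) = 5.2943
Proper time: τ₀ = Δt/γ = 0.694/5.2943 = 0.131 ns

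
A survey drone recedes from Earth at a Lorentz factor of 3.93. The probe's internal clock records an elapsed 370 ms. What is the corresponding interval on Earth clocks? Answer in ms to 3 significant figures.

γ = 3.93 (given)
Time dilation: Δt = γτ₀ = 3.93 × 370 ms = 1450 ms

Δt ≈ 1450 ms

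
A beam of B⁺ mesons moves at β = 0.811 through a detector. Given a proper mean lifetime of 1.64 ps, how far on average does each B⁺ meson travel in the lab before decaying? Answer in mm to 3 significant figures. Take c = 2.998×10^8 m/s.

d ≈ 0.682 mm

γ = 1/√(1 − 0.811²) = 1.7093
Dilated lifetime: Δt = γτ₀ = 1.7093 × 1.64 ps = 2.8032 ps
d = vΔt = 0.811c × 2.8032 ps = 2.4314×10^8 m/s × 2.8032×10^-12 s = 0.682 mm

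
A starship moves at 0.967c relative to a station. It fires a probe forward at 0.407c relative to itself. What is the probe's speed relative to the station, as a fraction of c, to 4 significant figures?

u ≈ 0.9860c

Relativistic velocity addition: u = (u' + v)/(1 + u'v/c²)
= (0.407 + 0.967)/(1 + 0.407×0.967) = 1.374/1.39357 = 0.9860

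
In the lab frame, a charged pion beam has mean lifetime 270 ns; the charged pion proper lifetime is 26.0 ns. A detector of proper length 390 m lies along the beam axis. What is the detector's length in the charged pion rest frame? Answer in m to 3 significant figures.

L ≈ 37.6 m

Time dilation ⇒ γ = Δt/τ₀ = 270/26.0 = 10.385
Length contraction: L = L₀/γ = 390/10.385 = 37.6 m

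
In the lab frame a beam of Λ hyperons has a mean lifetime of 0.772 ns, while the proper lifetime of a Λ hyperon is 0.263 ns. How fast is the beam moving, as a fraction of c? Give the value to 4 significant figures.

γ = Δt/τ₀ = 0.772/0.263 = 2.93536
β = √(1 − 1/γ²) = √(1 − 1/2.93536²) = 0.9402

β ≈ 0.9402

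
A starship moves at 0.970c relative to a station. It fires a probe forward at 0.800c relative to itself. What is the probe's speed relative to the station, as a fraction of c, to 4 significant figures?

u ≈ 0.9966c

Relativistic velocity addition: u = (u' + v)/(1 + u'v/c²)
= (0.800 + 0.970)/(1 + 0.800×0.970) = 1.770/1.77600 = 0.9966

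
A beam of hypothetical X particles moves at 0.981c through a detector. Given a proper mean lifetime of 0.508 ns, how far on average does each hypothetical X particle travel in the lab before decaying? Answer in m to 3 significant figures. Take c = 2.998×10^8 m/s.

d ≈ 0.770 m

γ = 1/√(1 − 0.981²) = 5.1544
Dilated lifetime: Δt = γτ₀ = 5.1544 × 0.508 ns = 2.6185 ns
d = vΔt = 0.981c × 2.6185 ns = 2.9410×10^8 m/s × 2.6185×10^-9 s = 0.770 m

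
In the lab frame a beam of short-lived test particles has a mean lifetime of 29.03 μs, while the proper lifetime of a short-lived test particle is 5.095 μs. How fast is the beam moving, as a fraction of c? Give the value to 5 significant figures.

β ≈ 0.98448

γ = Δt/τ₀ = 29.03/5.095 = 5.697743
β = √(1 − 1/γ²) = √(1 − 1/5.697743²) = 0.98448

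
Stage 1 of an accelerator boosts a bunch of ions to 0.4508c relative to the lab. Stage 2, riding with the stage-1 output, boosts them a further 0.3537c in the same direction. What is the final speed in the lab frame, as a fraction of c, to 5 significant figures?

Compose boost 2: (0.3537 + 0.4508)/(1 + 0.3537×0.4508) = 0.80450/1.159448 = 0.69386

u ≈ 0.69386c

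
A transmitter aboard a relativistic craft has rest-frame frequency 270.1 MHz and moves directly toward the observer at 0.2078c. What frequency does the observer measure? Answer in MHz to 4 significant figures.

Relativistic Doppler: f_obs = f_src √((1+β)/(1−β))
= 270.1 × √(1.20780/0.792200) = 270.1 × 1.23475 = 333.5 MHz

f_obs ≈ 333.5 MHz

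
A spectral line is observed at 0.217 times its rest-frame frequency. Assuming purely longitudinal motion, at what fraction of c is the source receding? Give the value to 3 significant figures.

β ≈ 0.910

f_obs/f_src = √((1−β)/(1+β)) = 0.217  ⇒  (1−β)/(1+β) = 0.047089
β = |1 − D²|/(1 + D²) = |1 − 0.047089|/(1 + 0.047089) = 0.910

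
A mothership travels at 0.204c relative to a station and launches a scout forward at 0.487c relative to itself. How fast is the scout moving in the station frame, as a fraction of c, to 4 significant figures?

u ≈ 0.6286c

Compose boost 2: (0.487 + 0.204)/(1 + 0.487×0.204) = 0.6910/1.09935 = 0.6286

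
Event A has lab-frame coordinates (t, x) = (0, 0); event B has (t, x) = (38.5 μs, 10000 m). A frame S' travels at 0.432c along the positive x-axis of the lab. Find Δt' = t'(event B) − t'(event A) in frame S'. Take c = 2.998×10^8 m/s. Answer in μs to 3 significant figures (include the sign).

Δt' ≈ 26.7 μs

γ = 1/√(1 − 0.432²) = 1.1088
Δt' = γ(Δt − vΔx/c²) = 1.1088 × (38.5 μs − 0.432×10000 m / (2.998×10^8 m/s))
= 1.1088 × (24.090 μs) = 26.7 μs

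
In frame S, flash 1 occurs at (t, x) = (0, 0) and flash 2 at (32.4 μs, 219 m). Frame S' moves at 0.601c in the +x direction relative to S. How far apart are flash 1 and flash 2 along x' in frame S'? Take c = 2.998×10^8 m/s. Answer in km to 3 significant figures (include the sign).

γ = 1/√(1 − 0.601²) = 1.2512
Δx' = γ(Δx − vΔt) = 1.2512 × (219 m − 0.601×(2.998×10^8 m/s)×32.4×10^-6 s)
= 1.2512 × (-5618.8 m) = -7.03 km

Δx' ≈ -7.03 km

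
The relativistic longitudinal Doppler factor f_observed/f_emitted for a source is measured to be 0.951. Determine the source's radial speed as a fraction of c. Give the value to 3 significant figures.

f_obs/f_src = √((1−β)/(1+β)) = 0.951  ⇒  (1−β)/(1+β) = 0.90440
β = |1 − D²|/(1 + D²) = |1 − 0.90440|/(1 + 0.90440) = 0.0502

β ≈ 0.0502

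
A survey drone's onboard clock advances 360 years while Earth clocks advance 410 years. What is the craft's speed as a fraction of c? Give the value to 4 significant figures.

β ≈ 0.4786

γ = Δt/τ₀ = 410/360 = 1.13889
β = √(1 − 1/γ²) = √(1 − 1/1.13889²) = 0.4786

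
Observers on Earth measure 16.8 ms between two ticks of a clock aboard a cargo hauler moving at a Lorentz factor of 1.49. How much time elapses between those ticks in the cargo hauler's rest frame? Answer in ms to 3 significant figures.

γ = 1.49 (given)
Proper time: τ₀ = Δt/γ = 16.8/1.49 = 11.3 ms

τ₀ ≈ 11.3 ms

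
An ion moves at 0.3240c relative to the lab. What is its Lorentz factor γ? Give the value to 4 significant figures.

γ ≈ 1.057

γ = 1/√(1 − β²) = 1/√(1 − 0.3240²) = 1/√(0.895024) = 1.057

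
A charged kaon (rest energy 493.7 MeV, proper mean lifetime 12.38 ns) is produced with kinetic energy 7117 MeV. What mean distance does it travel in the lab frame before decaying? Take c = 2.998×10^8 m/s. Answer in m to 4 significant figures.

γ = 1 + K/(m₀c²) = 1 + 7117/493.7 = 15.4156
β = √(1 − 1/γ²) = 0.997894
Dilated lifetime: γτ₀ = 15.4156 × 12.38 ns = 190.846 ns
d = βc·γτ₀ = 0.997894 × (2.998×10^8 m/s) × 1.90846×10^-7 s = 57.09 m

d ≈ 57.09 m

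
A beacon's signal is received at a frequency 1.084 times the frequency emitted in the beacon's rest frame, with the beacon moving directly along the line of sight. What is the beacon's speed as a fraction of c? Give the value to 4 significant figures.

f_obs/f_src = √((1+β)/(1−β)) = 1.084  ⇒  (1+β)/(1−β) = 1.17506
β = |1 − D²|/(1 + D²) = |1 − 1.17506|/(1 + 1.17506) = 0.08048

β ≈ 0.08048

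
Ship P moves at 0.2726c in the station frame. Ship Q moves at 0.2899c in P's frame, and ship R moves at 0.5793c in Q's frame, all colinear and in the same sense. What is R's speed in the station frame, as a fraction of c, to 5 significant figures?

Compose boost 2: (0.2899 + 0.2726)/(1 + 0.2899×0.2726) = 0.56250/1.079027 = 0.5213031
Compose boost 3: (0.5793 + 0.5213031)/(1 + 0.5793×0.5213031) = 1.100603/1.301991 = 0.84532

u ≈ 0.84532c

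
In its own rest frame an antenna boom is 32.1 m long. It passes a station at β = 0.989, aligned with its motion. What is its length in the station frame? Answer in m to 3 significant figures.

L ≈ 4.75 m

γ = 1/√(1 − 0.989²) = 6.7606
Length contraction: L = L₀/γ = 32.1/6.7606 = 4.75 m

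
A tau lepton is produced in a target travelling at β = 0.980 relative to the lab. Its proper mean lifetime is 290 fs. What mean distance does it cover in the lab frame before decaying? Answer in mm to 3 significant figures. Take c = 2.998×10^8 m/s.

d ≈ 0.428 mm

γ = 1/√(1 − 0.980²) = 5.0252
Dilated lifetime: Δt = γτ₀ = 5.0252 × 290 fs = 1457.3 fs
d = vΔt = 0.980c × 1457.3 fs = 2.9380×10^8 m/s × 1.4573×10^-12 s = 0.428 mm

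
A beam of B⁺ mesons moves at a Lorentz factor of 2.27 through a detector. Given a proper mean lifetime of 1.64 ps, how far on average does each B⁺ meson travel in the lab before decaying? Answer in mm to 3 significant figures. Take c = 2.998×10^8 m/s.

d ≈ 1.00 mm

β = √(1 − 1/γ²) = √(1 − 1/2.27²) = 0.89774
Dilated lifetime: Δt = γτ₀ = 2.27 × 1.64 ps = 3.7228 ps
d = vΔt = 0.89774c × 3.7228 ps = 2.6914×10^8 m/s × 3.7228×10^-12 s = 1.00 mm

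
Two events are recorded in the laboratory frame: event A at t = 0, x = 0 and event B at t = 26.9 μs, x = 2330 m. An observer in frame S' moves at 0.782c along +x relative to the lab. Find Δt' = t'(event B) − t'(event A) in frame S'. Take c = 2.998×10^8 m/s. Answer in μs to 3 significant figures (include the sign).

Δt' ≈ 33.4 μs

γ = 1/√(1 − 0.782²) = 1.6044
Δt' = γ(Δt − vΔx/c²) = 1.6044 × (26.9 μs − 0.782×2330 m / (2.998×10^8 m/s))
= 1.6044 × (20.822 μs) = 33.4 μs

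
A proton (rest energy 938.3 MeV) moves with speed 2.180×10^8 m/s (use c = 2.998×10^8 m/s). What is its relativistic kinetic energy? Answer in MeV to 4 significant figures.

β = v/c = 2.180×10^8 / 2.998×10^8 = 0.727151
γ = 1/√(1 − 0.727151²) = 1.45671
K = (γ − 1)m₀c² = (1.45671 − 1) × 938.3 MeV = 0.456713 × 938.3 MeV = 428.5 MeV

K ≈ 428.5 MeV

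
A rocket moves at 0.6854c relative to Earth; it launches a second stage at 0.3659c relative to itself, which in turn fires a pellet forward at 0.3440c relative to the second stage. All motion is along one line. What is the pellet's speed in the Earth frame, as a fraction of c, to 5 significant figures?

Compose boost 2: (0.3659 + 0.6854)/(1 + 0.3659×0.6854) = 1.0513/1.250788 = 0.8405102
Compose boost 3: (0.3440 + 0.8405102)/(1 + 0.3440×0.8405102) = 1.184510/1.289136 = 0.91884

u ≈ 0.91884c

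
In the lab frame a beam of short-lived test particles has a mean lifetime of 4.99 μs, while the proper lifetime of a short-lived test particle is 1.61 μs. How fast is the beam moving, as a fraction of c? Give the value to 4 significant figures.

β ≈ 0.9465

γ = Δt/τ₀ = 4.99/1.61 = 3.09938
β = √(1 − 1/γ²) = √(1 − 1/3.09938²) = 0.9465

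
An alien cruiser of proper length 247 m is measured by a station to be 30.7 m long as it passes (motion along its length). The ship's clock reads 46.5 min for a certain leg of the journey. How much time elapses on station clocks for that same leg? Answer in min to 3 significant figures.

Δt ≈ 374 min

Length contraction ⇒ γ = L₀/L = 247/30.7 = 8.0456
Time dilation: Δt = γτ₀ = 8.0456 × 46.5 min = 374 min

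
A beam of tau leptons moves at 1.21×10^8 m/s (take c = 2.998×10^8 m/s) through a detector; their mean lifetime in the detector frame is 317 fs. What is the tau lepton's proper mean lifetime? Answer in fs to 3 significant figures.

β = v/c = 1.21×10^8 / 2.998×10^8 = 0.40360
γ = 1/√(1 − 0.40360²) = 1.0930
Proper time: τ₀ = Δt/γ = 317/1.0930 = 290 fs

τ₀ ≈ 290 fs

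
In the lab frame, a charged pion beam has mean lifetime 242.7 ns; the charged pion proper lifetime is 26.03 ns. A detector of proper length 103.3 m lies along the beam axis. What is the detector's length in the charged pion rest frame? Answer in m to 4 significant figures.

L ≈ 11.08 m

Time dilation ⇒ γ = Δt/τ₀ = 242.7/26.03 = 9.32386
Length contraction: L = L₀/γ = 103.3/9.32386 = 11.08 m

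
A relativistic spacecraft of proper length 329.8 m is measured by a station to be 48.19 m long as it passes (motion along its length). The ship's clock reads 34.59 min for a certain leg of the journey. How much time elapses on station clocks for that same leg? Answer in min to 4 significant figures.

Length contraction ⇒ γ = L₀/L = 329.8/48.19 = 6.84374
Time dilation: Δt = γτ₀ = 6.84374 × 34.59 min = 236.7 min

Δt ≈ 236.7 min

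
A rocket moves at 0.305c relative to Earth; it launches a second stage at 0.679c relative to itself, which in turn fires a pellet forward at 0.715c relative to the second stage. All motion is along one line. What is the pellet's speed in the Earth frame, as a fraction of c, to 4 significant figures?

u ≈ 0.9667c

Compose boost 2: (0.679 + 0.305)/(1 + 0.679×0.305) = 0.9840/1.20710 = 0.815180
Compose boost 3: (0.715 + 0.815180)/(1 + 0.715×0.815180) = 1.53018/1.58285 = 0.9667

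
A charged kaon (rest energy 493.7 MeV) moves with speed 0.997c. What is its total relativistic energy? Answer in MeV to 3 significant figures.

γ = 1/√(1 − 0.997²) = 12.920
E = γm₀c² = 12.920 × 493.7 MeV = 6380 MeV

E ≈ 6380 MeV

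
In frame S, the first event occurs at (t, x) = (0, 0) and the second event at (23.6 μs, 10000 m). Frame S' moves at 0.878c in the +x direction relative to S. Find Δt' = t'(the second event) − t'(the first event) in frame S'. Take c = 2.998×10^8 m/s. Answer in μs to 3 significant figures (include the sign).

Δt' ≈ -11.9 μs

γ = 1/√(1 − 0.878²) = 2.0892
Δt' = γ(Δt − vΔx/c²) = 2.0892 × (23.6 μs − 0.878×10000 m / (2.998×10^8 m/s))
= 2.0892 × (-5.6862 μs) = -11.9 μs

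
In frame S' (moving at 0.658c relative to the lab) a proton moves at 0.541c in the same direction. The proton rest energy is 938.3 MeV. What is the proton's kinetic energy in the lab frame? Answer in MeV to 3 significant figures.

u_lab = (0.541 + 0.658)/(1 + 0.541×0.658) = 0.884233
γ = 1/√(1 − 0.884233²) = 2.1411
K = (γ − 1)m₀c² = (2.1411 − 1) × 938.3 = 1.1411 × 938.3 = 1070 MeV

K ≈ 1070 MeV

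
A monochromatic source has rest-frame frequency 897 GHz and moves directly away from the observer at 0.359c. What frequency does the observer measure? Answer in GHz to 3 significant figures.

Relativistic Doppler: f_obs = f_src √((1−β)/(1+β))
= 897 × √(0.64100/1.3590) = 897 × 0.68678 = 616 GHz

f_obs ≈ 616 GHz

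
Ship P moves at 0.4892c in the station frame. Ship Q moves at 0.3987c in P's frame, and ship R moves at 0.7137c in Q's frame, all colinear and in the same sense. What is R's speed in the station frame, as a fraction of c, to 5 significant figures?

u ≈ 0.95191c

Compose boost 2: (0.3987 + 0.4892)/(1 + 0.3987×0.4892) = 0.88790/1.195044 = 0.7429852
Compose boost 3: (0.7137 + 0.7429852)/(1 + 0.7137×0.7429852) = 1.456685/1.530269 = 0.95191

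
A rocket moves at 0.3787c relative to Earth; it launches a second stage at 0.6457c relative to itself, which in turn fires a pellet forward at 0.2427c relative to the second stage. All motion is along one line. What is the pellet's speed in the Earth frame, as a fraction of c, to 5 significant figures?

Compose boost 2: (0.6457 + 0.3787)/(1 + 0.6457×0.3787) = 1.0244/1.244527 = 0.8231242
Compose boost 3: (0.2427 + 0.8231242)/(1 + 0.2427×0.8231242) = 1.065824/1.199772 = 0.88836

u ≈ 0.88836c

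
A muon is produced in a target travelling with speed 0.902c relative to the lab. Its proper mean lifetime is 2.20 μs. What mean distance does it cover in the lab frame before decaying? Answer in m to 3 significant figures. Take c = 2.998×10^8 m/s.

γ = 1/√(1 − 0.902²) = 2.3162
Dilated lifetime: Δt = γτ₀ = 2.3162 × 2.20 μs = 5.0957 μs
d = vΔt = 0.902c × 5.0957 μs = 2.7042×10^8 m/s × 5.0957×10^-6 s = 1380 m

d ≈ 1380 m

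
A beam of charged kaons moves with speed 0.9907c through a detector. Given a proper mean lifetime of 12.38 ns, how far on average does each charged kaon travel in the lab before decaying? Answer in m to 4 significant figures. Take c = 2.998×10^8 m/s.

d ≈ 27.02 m

γ = 1/√(1 − 0.9907²) = 7.34946
Dilated lifetime: Δt = γτ₀ = 7.34946 × 12.38 ns = 90.9864 ns
d = vΔt = 0.9907c × 90.9864 ns = 2.97012×10^8 m/s × 9.09864×10^-8 s = 27.02 m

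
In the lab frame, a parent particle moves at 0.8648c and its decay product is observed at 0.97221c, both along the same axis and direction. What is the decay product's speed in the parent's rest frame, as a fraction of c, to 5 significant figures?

Inverse velocity addition: u' = (u − v)/(1 − uv/c²)
= (0.97221 − 0.8648)/(1 − 0.97221×0.8648) = 0.10741/0.1592328 = 0.67455

u' ≈ 0.67455c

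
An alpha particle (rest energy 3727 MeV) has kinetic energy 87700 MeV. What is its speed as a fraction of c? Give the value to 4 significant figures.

β ≈ 0.9992

γ = 1 + K/(m₀c²) = 1 + 87700/3727 = 24.5310
β = √(1 − 1/γ²) = 0.9992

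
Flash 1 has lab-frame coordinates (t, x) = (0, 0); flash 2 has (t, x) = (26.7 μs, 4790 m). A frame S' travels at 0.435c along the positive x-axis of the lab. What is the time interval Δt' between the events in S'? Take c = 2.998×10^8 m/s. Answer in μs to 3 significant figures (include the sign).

γ = 1/√(1 − 0.435²) = 1.1106
Δt' = γ(Δt − vΔx/c²) = 1.1106 × (26.7 μs − 0.435×4790 m / (2.998×10^8 m/s))
= 1.1106 × (19.750 μs) = 21.9 μs

Δt' ≈ 21.9 μs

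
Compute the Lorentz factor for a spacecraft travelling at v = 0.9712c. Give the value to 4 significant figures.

γ ≈ 4.197

γ = 1/√(1 − β²) = 1/√(1 − 0.9712²) = 1/√(0.0567706) = 4.197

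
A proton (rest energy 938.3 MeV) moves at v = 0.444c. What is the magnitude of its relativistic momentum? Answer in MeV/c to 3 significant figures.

p ≈ 465 MeV/c

γ = 1/√(1 − 0.444²) = 1.1160
p = γβm₀c = 1.1160 × 0.444 × 938.3 MeV/c = 465 MeV/c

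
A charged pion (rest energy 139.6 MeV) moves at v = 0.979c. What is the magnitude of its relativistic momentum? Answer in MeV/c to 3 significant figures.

γ = 1/√(1 − 0.979²) = 4.9053
p = γβm₀c = 4.9053 × 0.979 × 139.6 MeV/c = 670 MeV/c

p ≈ 670 MeV/c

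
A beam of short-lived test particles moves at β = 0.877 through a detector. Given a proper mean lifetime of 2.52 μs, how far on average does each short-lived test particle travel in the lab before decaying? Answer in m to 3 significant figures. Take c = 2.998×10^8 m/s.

γ = 1/√(1 − 0.877²) = 2.0812
Dilated lifetime: Δt = γτ₀ = 2.0812 × 2.52 μs = 5.2446 μs
d = vΔt = 0.877c × 5.2446 μs = 2.6292×10^8 m/s × 5.2446×10^-6 s = 1380 m

d ≈ 1380 m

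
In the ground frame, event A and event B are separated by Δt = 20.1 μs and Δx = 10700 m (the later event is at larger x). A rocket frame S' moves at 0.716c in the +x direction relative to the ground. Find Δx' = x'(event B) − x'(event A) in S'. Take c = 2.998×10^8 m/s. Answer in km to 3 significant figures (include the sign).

γ = 1/√(1 − 0.716²) = 1.4325
Δx' = γ(Δx − vΔt) = 1.4325 × (10700 m − 0.716×(2.998×10^8 m/s)×20.1×10^-6 s)
= 1.4325 × (6385.4 m) = 9.15 km

Δx' ≈ 9.15 km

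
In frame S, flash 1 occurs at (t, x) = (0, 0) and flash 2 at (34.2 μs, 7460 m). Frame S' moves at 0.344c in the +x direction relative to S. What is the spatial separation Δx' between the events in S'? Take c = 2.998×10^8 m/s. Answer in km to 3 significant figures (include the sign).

Δx' ≈ 4.19 km

γ = 1/√(1 − 0.344²) = 1.0650
Δx' = γ(Δx − vΔt) = 1.0650 × (7460 m − 0.344×(2.998×10^8 m/s)×34.2×10^-6 s)
= 1.0650 × (3932.9 m) = 4.19 km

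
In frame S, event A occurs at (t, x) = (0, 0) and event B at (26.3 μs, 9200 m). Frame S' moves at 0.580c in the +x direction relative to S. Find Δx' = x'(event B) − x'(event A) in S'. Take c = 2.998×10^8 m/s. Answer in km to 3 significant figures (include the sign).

γ = 1/√(1 − 0.580²) = 1.2276
Δx' = γ(Δx − vΔt) = 1.2276 × (9200 m − 0.580×(2.998×10^8 m/s)×26.3×10^-6 s)
= 1.2276 × (4626.9 m) = 5.68 km

Δx' ≈ 5.68 km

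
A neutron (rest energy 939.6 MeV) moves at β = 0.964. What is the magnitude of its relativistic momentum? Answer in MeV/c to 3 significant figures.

γ = 1/√(1 − 0.964²) = 3.7608
p = γβm₀c = 3.7608 × 0.964 × 939.6 MeV/c = 3410 MeV/c

p ≈ 3410 MeV/c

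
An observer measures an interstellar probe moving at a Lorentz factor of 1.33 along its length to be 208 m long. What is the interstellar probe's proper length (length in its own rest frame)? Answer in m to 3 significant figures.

L₀ ≈ 277 m

γ = 1.33 (given)
L₀ = γL = 1.33 × 208 = 277 m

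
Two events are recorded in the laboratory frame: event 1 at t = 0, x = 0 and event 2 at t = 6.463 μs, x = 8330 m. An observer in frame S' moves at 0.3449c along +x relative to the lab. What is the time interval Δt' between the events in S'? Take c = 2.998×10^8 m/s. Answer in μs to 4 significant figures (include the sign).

γ = 1/√(1 − 0.3449²) = 1.06537
Δt' = γ(Δt − vΔx/c²) = 1.06537 × (6.463 μs − 0.3449×8330 m / (2.998×10^8 m/s))
= 1.06537 × (-3.12011 μs) = -3.324 μs

Δt' ≈ -3.324 μs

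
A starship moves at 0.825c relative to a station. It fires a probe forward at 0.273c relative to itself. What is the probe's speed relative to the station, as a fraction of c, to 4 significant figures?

u ≈ 0.8962c

Relativistic velocity addition: u = (u' + v)/(1 + u'v/c²)
= (0.273 + 0.825)/(1 + 0.273×0.825) = 1.098/1.22523 = 0.8962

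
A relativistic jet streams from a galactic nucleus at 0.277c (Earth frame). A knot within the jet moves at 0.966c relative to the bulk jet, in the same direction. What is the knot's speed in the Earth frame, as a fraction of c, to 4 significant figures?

u ≈ 0.9806c

Relativistic velocity addition: u = (u' + v)/(1 + u'v/c²)
= (0.966 + 0.277)/(1 + 0.966×0.277) = 1.243/1.26758 = 0.9806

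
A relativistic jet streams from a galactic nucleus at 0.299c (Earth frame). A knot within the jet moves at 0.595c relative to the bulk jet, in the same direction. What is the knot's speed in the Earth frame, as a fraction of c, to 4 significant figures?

Relativistic velocity addition: u = (u' + v)/(1 + u'v/c²)
= (0.595 + 0.299)/(1 + 0.595×0.299) = 0.8940/1.17790 = 0.7590

u ≈ 0.7590c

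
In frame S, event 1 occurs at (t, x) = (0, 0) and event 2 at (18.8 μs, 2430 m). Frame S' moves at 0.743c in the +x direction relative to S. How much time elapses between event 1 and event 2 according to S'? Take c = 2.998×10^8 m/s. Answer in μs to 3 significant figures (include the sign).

γ = 1/√(1 − 0.743²) = 1.4941
Δt' = γ(Δt − vΔx/c²) = 1.4941 × (18.8 μs − 0.743×2430 m / (2.998×10^8 m/s))
= 1.4941 × (12.778 μs) = 19.1 μs

Δt' ≈ 19.1 μs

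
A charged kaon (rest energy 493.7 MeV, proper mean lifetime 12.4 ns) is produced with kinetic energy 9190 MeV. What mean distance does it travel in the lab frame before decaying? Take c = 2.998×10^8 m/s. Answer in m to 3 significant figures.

d ≈ 72.8 m

γ = 1 + K/(m₀c²) = 1 + 9190/493.7 = 19.615
β = √(1 − 1/γ²) = 0.99870
Dilated lifetime: γτ₀ = 19.615 × 12.4 ns = 243.22 ns
d = βc·γτ₀ = 0.99870 × (2.998×10^8 m/s) × 2.4322×10^-7 s = 72.8 m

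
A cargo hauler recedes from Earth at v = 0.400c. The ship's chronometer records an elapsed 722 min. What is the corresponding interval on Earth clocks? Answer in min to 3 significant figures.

γ = 1/√(1 − 0.400²) = 1.0911
Time dilation: Δt = γτ₀ = 1.0911 × 722 min = 788 min

Δt ≈ 788 min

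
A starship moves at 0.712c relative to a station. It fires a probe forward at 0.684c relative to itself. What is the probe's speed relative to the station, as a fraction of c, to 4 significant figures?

Relativistic velocity addition: u = (u' + v)/(1 + u'v/c²)
= (0.684 + 0.712)/(1 + 0.684×0.712) = 1.396/1.48701 = 0.9388

u ≈ 0.9388c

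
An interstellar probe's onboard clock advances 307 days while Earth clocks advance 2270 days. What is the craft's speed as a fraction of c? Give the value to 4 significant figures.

γ = Δt/τ₀ = 2270/307 = 7.39414
β = √(1 − 1/γ²) = √(1 − 1/7.39414²) = 0.9908

β ≈ 0.9908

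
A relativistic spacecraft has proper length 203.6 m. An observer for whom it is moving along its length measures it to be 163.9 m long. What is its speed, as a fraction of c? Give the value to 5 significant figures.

β ≈ 0.59326

γ = L₀/L = 203.6/163.9 = 1.242221
β = √(1 − 1/γ²) = 0.59326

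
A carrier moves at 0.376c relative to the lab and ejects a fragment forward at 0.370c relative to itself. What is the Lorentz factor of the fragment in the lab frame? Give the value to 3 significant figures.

u_lab = (0.370 + 0.376)/(1 + 0.370×0.376) = 0.7460/1.13912 = 0.654891
γ = 1/√(1 − 0.654891²) = 1.32

γ ≈ 1.32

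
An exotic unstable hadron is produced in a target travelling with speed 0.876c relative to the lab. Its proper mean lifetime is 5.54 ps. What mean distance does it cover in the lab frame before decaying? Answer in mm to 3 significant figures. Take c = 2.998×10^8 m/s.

d ≈ 3.02 mm

γ = 1/√(1 − 0.876²) = 2.0734
Dilated lifetime: Δt = γτ₀ = 2.0734 × 5.54 ps = 11.486 ps
d = vΔt = 0.876c × 11.486 ps = 2.6262×10^8 m/s × 1.1486×10^-11 s = 3.02 mm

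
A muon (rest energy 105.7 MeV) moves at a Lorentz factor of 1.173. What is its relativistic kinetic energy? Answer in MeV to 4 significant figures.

K ≈ 18.29 MeV

γ = 1.173 (given)
K = (γ − 1)m₀c² = (1.173 − 1) × 105.7 MeV = 0.173000 × 105.7 MeV = 18.29 MeV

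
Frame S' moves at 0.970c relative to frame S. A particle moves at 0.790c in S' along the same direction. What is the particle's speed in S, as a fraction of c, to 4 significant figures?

Relativistic velocity addition: u = (u' + v)/(1 + u'v/c²)
= (0.790 + 0.970)/(1 + 0.790×0.970) = 1.760/1.76630 = 0.9964

u ≈ 0.9964c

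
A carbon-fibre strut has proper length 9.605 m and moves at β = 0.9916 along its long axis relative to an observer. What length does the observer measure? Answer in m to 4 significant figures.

L ≈ 1.242 m

γ = 1/√(1 − 0.9916²) = 7.73142
Length contraction: L = L₀/γ = 9.605/7.73142 = 1.242 m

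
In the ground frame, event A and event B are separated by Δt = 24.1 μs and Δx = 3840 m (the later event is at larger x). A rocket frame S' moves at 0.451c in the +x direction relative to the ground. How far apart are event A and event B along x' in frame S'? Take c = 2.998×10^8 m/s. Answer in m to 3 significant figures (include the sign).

Δx' ≈ 651 m

γ = 1/√(1 − 0.451²) = 1.1204
Δx' = γ(Δx − vΔt) = 1.1204 × (3840 m − 0.451×(2.998×10^8 m/s)×24.1×10^-6 s)
= 1.1204 × (581.44 m) = 651 m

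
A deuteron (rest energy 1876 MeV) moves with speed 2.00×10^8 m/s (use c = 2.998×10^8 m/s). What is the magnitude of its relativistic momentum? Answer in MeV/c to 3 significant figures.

β = v/c = 2.00×10^8 / 2.998×10^8 = 0.66711
γ = 1/√(1 − 0.66711²) = 1.3424
p = γβm₀c = 1.3424 × 0.66711 × 1876 MeV/c = 1680 MeV/c

p ≈ 1680 MeV/c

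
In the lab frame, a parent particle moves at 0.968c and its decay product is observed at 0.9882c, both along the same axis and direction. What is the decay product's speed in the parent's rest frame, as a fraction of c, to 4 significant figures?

u' ≈ 0.4652c

Inverse velocity addition: u' = (u − v)/(1 − uv/c²)
= (0.9882 − 0.968)/(1 − 0.9882×0.968) = 0.02020/0.0434224 = 0.4652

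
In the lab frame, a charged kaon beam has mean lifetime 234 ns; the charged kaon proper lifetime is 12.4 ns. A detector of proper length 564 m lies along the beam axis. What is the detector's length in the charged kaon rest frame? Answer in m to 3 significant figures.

L ≈ 29.9 m

Time dilation ⇒ γ = Δt/τ₀ = 234/12.4 = 18.871
Length contraction: L = L₀/γ = 564/18.871 = 29.9 m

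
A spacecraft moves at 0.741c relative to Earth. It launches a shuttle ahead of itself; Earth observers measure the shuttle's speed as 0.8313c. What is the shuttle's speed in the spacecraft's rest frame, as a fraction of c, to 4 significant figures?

Inverse velocity addition: u' = (u − v)/(1 − uv/c²)
= (0.8313 − 0.741)/(1 − 0.8313×0.741) = 0.09030/0.384007 = 0.2352

u' ≈ 0.2352c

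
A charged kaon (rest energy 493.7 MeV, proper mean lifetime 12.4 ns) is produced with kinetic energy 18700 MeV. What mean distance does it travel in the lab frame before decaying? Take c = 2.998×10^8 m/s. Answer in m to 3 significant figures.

d ≈ 144 m

γ = 1 + K/(m₀c²) = 1 + 18700/493.7 = 38.877
β = √(1 − 1/γ²) = 0.99967
Dilated lifetime: γτ₀ = 38.877 × 12.4 ns = 482.08 ns
d = βc·γτ₀ = 0.99967 × (2.998×10^8 m/s) × 4.8208×10^-7 s = 144 m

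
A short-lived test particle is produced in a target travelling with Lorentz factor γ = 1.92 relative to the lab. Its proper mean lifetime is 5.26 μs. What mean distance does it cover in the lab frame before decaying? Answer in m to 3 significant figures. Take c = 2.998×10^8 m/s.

d ≈ 2580 m

β = √(1 − 1/γ²) = √(1 − 1/1.92²) = 0.85366
Dilated lifetime: Δt = γτ₀ = 1.92 × 5.26 μs = 10.099 μs
d = vΔt = 0.85366c × 10.099 μs = 2.5593×10^8 m/s × 1.0099×10^-5 s = 2580 m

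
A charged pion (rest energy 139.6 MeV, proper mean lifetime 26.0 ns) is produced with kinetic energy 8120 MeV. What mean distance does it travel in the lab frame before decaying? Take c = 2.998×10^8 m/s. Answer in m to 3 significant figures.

γ = 1 + K/(m₀c²) = 1 + 8120/139.6 = 59.166
β = √(1 − 1/γ²) = 0.99986
Dilated lifetime: γτ₀ = 59.166 × 26.0 ns = 1538.3 ns
d = βc·γτ₀ = 0.99986 × (2.998×10^8 m/s) × 1.5383×10^-6 s = 461 m

d ≈ 461 m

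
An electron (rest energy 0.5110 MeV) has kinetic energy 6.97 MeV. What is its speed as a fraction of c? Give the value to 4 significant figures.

γ = 1 + K/(m₀c²) = 1 + 6.97/0.5110 = 14.6399
β = √(1 − 1/γ²) = 0.9977

β ≈ 0.9977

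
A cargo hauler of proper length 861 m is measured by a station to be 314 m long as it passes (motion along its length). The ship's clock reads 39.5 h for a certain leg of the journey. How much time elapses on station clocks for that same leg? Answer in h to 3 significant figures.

Δt ≈ 108 h

Length contraction ⇒ γ = L₀/L = 861/314 = 2.7420
Time dilation: Δt = γτ₀ = 2.7420 × 39.5 h = 108 h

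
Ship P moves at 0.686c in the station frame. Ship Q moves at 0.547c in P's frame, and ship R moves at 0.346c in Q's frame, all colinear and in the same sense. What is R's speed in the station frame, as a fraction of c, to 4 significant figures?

u ≈ 0.9484c

Compose boost 2: (0.547 + 0.686)/(1 + 0.547×0.686) = 1.233/1.37524 = 0.896569
Compose boost 3: (0.346 + 0.896569)/(1 + 0.346×0.896569) = 1.24257/1.31021 = 0.9484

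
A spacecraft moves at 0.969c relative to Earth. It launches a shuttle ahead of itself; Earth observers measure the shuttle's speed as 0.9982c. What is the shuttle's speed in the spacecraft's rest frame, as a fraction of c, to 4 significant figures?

Inverse velocity addition: u' = (u − v)/(1 − uv/c²)
= (0.9982 − 0.969)/(1 − 0.9982×0.969) = 0.02920/0.0327442 = 0.8918

u' ≈ 0.8918c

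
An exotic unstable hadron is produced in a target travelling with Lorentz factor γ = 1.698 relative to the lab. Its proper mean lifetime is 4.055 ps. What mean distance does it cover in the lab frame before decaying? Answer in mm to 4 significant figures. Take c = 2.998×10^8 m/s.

d ≈ 1.668 mm

β = √(1 − 1/γ²) = √(1 − 1/1.698²) = 0.808185
Dilated lifetime: Δt = γτ₀ = 1.698 × 4.055 ps = 6.88539 ps
d = vΔt = 0.808185c × 6.88539 ps = 2.42294×10^8 m/s × 6.88539×10^-12 s = 1.668 mm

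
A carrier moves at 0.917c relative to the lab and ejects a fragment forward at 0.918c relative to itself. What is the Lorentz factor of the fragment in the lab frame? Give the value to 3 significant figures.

u_lab = (0.918 + 0.917)/(1 + 0.918×0.917) = 1.835/1.84181 = 0.996305
γ = 1/√(1 − 0.996305²) = 11.6

γ ≈ 11.6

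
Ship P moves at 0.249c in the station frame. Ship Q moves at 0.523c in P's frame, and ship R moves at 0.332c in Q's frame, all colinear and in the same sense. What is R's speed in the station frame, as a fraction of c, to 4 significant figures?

u ≈ 0.8274c

Compose boost 2: (0.523 + 0.249)/(1 + 0.523×0.249) = 0.7720/1.13023 = 0.683049
Compose boost 3: (0.332 + 0.683049)/(1 + 0.332×0.683049) = 1.01505/1.22677 = 0.8274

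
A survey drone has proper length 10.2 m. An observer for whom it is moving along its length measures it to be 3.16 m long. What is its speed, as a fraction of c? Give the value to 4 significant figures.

γ = L₀/L = 10.2/3.16 = 3.22785
β = √(1 − 1/γ²) = 0.9508

β ≈ 0.9508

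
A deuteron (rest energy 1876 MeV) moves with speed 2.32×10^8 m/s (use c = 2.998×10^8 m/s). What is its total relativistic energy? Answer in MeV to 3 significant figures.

E ≈ 2960 MeV

β = v/c = 2.32×10^8 / 2.998×10^8 = 0.77385
γ = 1/√(1 − 0.77385²) = 1.5789
E = γm₀c² = 1.5789 × 1876 MeV = 2960 MeV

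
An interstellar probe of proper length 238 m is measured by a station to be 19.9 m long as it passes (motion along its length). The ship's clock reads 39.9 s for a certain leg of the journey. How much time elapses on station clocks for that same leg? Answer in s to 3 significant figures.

Length contraction ⇒ γ = L₀/L = 238/19.9 = 11.960
Time dilation: Δt = γτ₀ = 11.960 × 39.9 s = 477 s

Δt ≈ 477 s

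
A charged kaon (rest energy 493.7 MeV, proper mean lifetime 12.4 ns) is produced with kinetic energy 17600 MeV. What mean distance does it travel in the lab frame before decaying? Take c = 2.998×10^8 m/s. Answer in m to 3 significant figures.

d ≈ 136 m

γ = 1 + K/(m₀c²) = 1 + 17600/493.7 = 36.649
β = √(1 − 1/γ²) = 0.99963
Dilated lifetime: γτ₀ = 36.649 × 12.4 ns = 454.45 ns
d = βc·γτ₀ = 0.99963 × (2.998×10^8 m/s) × 4.5445×10^-7 s = 136 m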